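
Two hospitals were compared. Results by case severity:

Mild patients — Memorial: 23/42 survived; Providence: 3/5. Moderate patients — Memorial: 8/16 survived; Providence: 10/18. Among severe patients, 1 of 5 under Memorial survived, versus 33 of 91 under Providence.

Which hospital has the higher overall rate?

Mild: Memorial 23/42 = 54.8%, Providence 3/5 = 60.0% → Providence
Moderate: Memorial 8/16 = 50.0%, Providence 10/18 = 55.6% → Providence
Severe: Memorial 1/5 = 20.0%, Providence 33/91 = 36.3% → Providence
Overall: Memorial 32/63 = 50.8%, Providence 46/114 = 40.4% → Memorial
(Providence wins every case group but Memorial wins overall — Providence's patients skew toward the low-rate severe group.)

Memorial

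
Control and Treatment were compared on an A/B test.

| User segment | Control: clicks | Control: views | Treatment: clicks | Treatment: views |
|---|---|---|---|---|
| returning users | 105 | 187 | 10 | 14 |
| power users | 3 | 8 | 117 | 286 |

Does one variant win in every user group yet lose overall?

Returning users: Control 105/187 = 56.1%, Treatment 10/14 = 71.4% → Treatment
Power users: Control 3/8 = 37.5%, Treatment 117/286 = 40.9% → Treatment
Overall: Control 108/195 = 55.4%, Treatment 127/300 = 42.3% → Control
Treatment wins each user group but Control wins overall — the comparison reverses. Treatment's views skew toward power users, which has a lower base rate.

Yes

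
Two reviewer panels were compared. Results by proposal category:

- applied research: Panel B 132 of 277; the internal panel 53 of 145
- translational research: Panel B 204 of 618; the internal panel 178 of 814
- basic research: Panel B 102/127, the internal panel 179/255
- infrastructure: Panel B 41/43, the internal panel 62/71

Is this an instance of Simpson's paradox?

Applied research: Panel B 132/277 = 47.7%, the internal panel 53/145 = 36.6% → Panel B
Translational research: Panel B 204/618 = 33.0%, the internal panel 178/814 = 21.9% → Panel B
Basic research: Panel B 102/127 = 80.3%, the internal panel 179/255 = 70.2% → Panel B
Infrastructure: Panel B 41/43 = 95.3%, the internal panel 62/71 = 87.3% → Panel B
Overall: Panel B 479/1065 = 45.0%, the internal panel 472/1285 = 36.7% → Panel B
Panel B wins overall and in every proposal group — no reversal.

No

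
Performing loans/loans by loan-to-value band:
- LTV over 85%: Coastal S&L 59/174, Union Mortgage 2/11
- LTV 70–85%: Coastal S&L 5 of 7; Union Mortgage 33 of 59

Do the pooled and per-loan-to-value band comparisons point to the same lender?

No

LTV over 85%: Coastal S&L 59/174 = 33.9%, Union Mortgage 2/11 = 18.2% → Coastal S&L
LTV 70–85%: Coastal S&L 5/7 = 71.4%, Union Mortgage 33/59 = 55.9% → Coastal S&L
Overall: Coastal S&L 64/181 = 35.4%, Union Mortgage 35/70 = 50.0% → Union Mortgage
Coastal S&L wins each loan-to-value group but Union Mortgage wins overall — the comparison reverses. Coastal S&L's loans skew toward LTV over 85%, which has a lower base rate.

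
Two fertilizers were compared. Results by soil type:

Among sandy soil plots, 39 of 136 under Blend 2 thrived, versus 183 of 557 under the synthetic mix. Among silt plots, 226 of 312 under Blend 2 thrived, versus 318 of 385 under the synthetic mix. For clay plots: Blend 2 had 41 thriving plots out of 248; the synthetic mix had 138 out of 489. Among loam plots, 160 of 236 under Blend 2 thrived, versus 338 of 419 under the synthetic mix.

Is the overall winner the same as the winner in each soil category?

Yes

Sandy soil: Blend 2 39/136 = 28.7%, the synthetic mix 183/557 = 32.9% → the synthetic mix
Silt: Blend 2 226/312 = 72.4%, the synthetic mix 318/385 = 82.6% → the synthetic mix
Clay: Blend 2 41/248 = 16.5%, the synthetic mix 138/489 = 28.2% → the synthetic mix
Loam: Blend 2 160/236 = 67.8%, the synthetic mix 338/419 = 80.7% → the synthetic mix
Overall: Blend 2 466/932 = 50.0%, the synthetic mix 977/1850 = 52.8% → the synthetic mix
The synthetic mix wins overall and in every soil group — no reversal.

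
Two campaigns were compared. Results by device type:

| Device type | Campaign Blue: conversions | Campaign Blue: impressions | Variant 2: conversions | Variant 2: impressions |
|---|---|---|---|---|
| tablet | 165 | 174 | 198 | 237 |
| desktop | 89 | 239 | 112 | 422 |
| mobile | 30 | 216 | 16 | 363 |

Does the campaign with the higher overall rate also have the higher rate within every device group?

Tablet: Campaign Blue 165/174 = 94.8%, Variant 2 198/237 = 83.5% → Campaign Blue
Desktop: Campaign Blue 89/239 = 37.2%, Variant 2 112/422 = 26.5% → Campaign Blue
Mobile: Campaign Blue 30/216 = 13.9%, Variant 2 16/363 = 4.4% → Campaign Blue
Overall: Campaign Blue 284/629 = 45.2%, Variant 2 326/1022 = 31.9% → Campaign Blue
Campaign Blue wins overall and in every device group — no reversal.

Yes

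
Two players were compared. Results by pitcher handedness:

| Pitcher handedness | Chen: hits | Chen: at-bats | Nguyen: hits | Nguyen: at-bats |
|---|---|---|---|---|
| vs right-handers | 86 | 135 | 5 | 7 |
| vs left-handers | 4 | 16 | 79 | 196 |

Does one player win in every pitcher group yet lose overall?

Vs right-handers: Chen 86/135 = 63.7%, Nguyen 5/7 = 71.4% → Nguyen
Vs left-handers: Chen 4/16 = 25.0%, Nguyen 79/196 = 40.3% → Nguyen
Overall: Chen 90/151 = 59.6%, Nguyen 84/203 = 41.4% → Chen
Nguyen wins each pitcher group but Chen wins overall — the comparison reverses. Nguyen's at-bats skew toward vs left-handers, which has a lower base rate.

Yes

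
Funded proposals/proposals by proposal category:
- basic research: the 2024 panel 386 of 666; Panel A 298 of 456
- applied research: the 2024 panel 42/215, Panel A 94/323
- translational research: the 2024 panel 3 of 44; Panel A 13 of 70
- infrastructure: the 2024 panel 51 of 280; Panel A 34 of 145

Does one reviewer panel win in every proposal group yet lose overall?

Basic research: the 2024 panel 386/666 = 58.0%, Panel A 298/456 = 65.4% → Panel A
Applied research: the 2024 panel 42/215 = 19.5%, Panel A 94/323 = 29.1% → Panel A
Translational research: the 2024 panel 3/44 = 6.8%, Panel A 13/70 = 18.6% → Panel A
Infrastructure: the 2024 panel 51/280 = 18.2%, Panel A 34/145 = 23.4% → Panel A
Overall: the 2024 panel 482/1205 = 40.0%, Panel A 439/994 = 44.2% → Panel A
Panel A wins overall and in every proposal group — no reversal.

No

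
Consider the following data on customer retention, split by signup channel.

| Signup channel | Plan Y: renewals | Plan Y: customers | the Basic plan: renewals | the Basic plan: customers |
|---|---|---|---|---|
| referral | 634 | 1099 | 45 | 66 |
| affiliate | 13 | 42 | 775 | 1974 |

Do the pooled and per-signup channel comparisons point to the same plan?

Referral: Plan Y 634/1099 = 57.7%, the Basic plan 45/66 = 68.2% → the Basic plan
Affiliate: Plan Y 13/42 = 31.0%, the Basic plan 775/1974 = 39.3% → the Basic plan
Overall: Plan Y 647/1141 = 56.7%, the Basic plan 820/2040 = 40.2% → Plan Y
The Basic plan wins each signup group but Plan Y wins overall — the comparison reverses. The Basic plan's customers skew toward affiliate, which has a lower base rate.

No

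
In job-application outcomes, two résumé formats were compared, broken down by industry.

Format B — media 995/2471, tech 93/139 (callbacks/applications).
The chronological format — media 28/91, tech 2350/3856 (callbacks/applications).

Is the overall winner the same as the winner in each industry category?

Media: Format B 995/2471 = 40.3%, the chronological format 28/91 = 30.8% → Format B
Tech: Format B 93/139 = 66.9%, the chronological format 2350/3856 = 60.9% → Format B
Overall: Format B 1088/2610 = 41.7%, the chronological format 2378/3947 = 60.2% → the chronological format
Format B wins each industry group but the chronological format wins overall — the comparison reverses. Format B's applications skew toward media, which has a lower base rate.

No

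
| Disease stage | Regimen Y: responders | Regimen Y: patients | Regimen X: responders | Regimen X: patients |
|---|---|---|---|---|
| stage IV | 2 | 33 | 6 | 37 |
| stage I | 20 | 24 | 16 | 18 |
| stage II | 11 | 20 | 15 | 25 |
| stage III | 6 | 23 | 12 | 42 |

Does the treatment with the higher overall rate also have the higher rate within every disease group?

Stage IV: Regimen Y 2/33 = 6.1%, Regimen X 6/37 = 16.2% → Regimen X
Stage I: Regimen Y 20/24 = 83.3%, Regimen X 16/18 = 88.9% → Regimen X
Stage II: Regimen Y 11/20 = 55.0%, Regimen X 15/25 = 60.0% → Regimen X
Stage III: Regimen Y 6/23 = 26.1%, Regimen X 12/42 = 28.6% → Regimen X
Overall: Regimen Y 39/100 = 39.0%, Regimen X 49/122 = 40.2% → Regimen X
Regimen X wins overall and in every disease group — no reversal.

Yes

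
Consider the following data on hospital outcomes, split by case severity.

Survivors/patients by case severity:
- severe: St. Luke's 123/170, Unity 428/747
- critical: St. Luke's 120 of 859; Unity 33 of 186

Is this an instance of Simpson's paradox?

No

Severe: St. Luke's 123/170 = 72.4%, Unity 428/747 = 57.3% → St. Luke's
Critical: St. Luke's 120/859 = 14.0%, Unity 33/186 = 17.7% → Unity
Overall: St. Luke's 243/1029 = 23.6%, Unity 461/933 = 49.4% → Unity
Neither sweeps: St. Luke's wins 1 of 2 groups, Unity wins 1. Unity wins overall but not every group — no Simpson reversal.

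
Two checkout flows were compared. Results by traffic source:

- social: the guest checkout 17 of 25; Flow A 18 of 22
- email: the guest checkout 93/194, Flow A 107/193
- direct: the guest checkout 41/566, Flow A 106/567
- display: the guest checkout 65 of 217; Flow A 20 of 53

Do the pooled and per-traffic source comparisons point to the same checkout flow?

Yes

Social: the guest checkout 17/25 = 68.0%, Flow A 18/22 = 81.8% → Flow A
Email: the guest checkout 93/194 = 47.9%, Flow A 107/193 = 55.4% → Flow A
Direct: the guest checkout 41/566 = 7.2%, Flow A 106/567 = 18.7% → Flow A
Display: the guest checkout 65/217 = 30.0%, Flow A 20/53 = 37.7% → Flow A
Overall: the guest checkout 216/1002 = 21.6%, Flow A 251/835 = 30.1% → Flow A
Flow A wins overall and in every traffic group — no reversal.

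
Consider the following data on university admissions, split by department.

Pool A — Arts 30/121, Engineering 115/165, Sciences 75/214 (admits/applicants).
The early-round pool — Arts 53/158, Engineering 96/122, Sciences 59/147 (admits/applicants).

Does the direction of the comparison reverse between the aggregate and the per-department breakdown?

No

Arts: Pool A 30/121 = 24.8%, the early-round pool 53/158 = 33.5% → the early-round pool
Engineering: Pool A 115/165 = 69.7%, the early-round pool 96/122 = 78.7% → the early-round pool
Sciences: Pool A 75/214 = 35.0%, the early-round pool 59/147 = 40.1% → the early-round pool
Overall: Pool A 220/500 = 44.0%, the early-round pool 208/427 = 48.7% → the early-round pool
The early-round pool wins overall and in every department group — no reversal.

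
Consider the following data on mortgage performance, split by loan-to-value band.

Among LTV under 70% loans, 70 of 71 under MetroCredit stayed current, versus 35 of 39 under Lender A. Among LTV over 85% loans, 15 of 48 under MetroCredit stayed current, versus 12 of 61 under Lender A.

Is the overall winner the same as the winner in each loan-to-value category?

LTV under 70%: MetroCredit 70/71 = 98.6%, Lender A 35/39 = 89.7% → MetroCredit
LTV over 85%: MetroCredit 15/48 = 31.2%, Lender A 12/61 = 19.7% → MetroCredit
Overall: MetroCredit 85/119 = 71.4%, Lender A 47/100 = 47.0% → MetroCredit
MetroCredit wins overall and in every loan-to-value group — no reversal.

Yes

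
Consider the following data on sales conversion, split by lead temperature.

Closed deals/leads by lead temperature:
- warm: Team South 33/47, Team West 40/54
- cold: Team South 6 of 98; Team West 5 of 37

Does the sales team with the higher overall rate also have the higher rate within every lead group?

Yes

Warm: Team South 33/47 = 70.2%, Team West 40/54 = 74.1% → Team West
Cold: Team South 6/98 = 6.1%, Team West 5/37 = 13.5% → Team West
Overall: Team South 39/145 = 26.9%, Team West 45/91 = 49.5% → Team West
Team West wins overall and in every lead group — no reversal.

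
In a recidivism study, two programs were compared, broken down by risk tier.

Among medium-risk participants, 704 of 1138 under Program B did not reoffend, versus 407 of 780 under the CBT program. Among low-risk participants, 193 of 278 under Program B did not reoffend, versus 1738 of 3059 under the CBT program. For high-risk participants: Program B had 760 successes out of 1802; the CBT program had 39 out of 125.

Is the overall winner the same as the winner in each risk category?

Medium-risk: Program B 704/1138 = 61.9%, the CBT program 407/780 = 52.2% → Program B
Low-risk: Program B 193/278 = 69.4%, the CBT program 1738/3059 = 56.8% → Program B
High-risk: Program B 760/1802 = 42.2%, the CBT program 39/125 = 31.2% → Program B
Overall: Program B 1657/3218 = 51.5%, the CBT program 2184/3964 = 55.1% → the CBT program
Program B wins each risk group but the CBT program wins overall — the comparison reverses. Program B's participants skew toward high-risk, which has a lower base rate.

No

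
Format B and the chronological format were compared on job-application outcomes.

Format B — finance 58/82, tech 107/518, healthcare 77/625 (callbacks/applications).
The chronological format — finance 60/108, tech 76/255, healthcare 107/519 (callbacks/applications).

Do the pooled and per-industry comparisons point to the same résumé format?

No

Finance: Format B 58/82 = 70.7%, the chronological format 60/108 = 55.6% → Format B
Tech: Format B 107/518 = 20.7%, the chronological format 76/255 = 29.8% → the chronological format
Healthcare: Format B 77/625 = 12.3%, the chronological format 107/519 = 20.6% → the chronological format
Overall: Format B 242/1225 = 19.8%, the chronological format 243/882 = 27.6% → the chronological format
Neither sweeps: Format B wins 1 of 3 groups, the chronological format wins 2. The chronological format wins overall but not every group — no Simpson reversal.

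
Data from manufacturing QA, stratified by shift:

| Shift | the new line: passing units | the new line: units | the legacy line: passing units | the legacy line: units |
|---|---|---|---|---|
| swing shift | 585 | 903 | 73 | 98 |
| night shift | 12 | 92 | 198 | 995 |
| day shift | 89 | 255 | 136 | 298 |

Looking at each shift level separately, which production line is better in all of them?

the legacy line

Swing shift: the new line 585/903 = 64.8%, the legacy line 73/98 = 74.5% → the legacy line
Night shift: the new line 12/92 = 13.0%, the legacy line 198/995 = 19.9% → the legacy line
Day shift: the new line 89/255 = 34.9%, the legacy line 136/298 = 45.6% → the legacy line
The legacy line has the higher rate in all 3 groups.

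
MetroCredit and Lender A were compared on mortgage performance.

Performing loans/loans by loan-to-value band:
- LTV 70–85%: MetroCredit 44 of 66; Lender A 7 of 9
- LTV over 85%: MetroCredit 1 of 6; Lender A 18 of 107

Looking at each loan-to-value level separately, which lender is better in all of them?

LTV 70–85%: MetroCredit 44/66 = 66.7%, Lender A 7/9 = 77.8% → Lender A
LTV over 85%: MetroCredit 1/6 = 16.7%, Lender A 18/107 = 16.8% → Lender A
Lender A has the higher rate in both groups.

Lender A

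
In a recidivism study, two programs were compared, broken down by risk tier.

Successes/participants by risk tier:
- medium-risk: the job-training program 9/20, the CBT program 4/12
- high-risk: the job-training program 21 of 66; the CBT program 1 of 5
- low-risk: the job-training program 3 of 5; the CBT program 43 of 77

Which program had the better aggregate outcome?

the CBT program

Medium-risk: the job-training program 9/20 = 45.0%, the CBT program 4/12 = 33.3% → the job-training program
High-risk: the job-training program 21/66 = 31.8%, the CBT program 1/5 = 20.0% → the job-training program
Low-risk: the job-training program 3/5 = 60.0%, the CBT program 43/77 = 55.8% → the job-training program
Overall: the job-training program 33/91 = 36.3%, the CBT program 48/94 = 51.1% → the CBT program
(The job-training program wins every risk group but the CBT program wins overall — the job-training program's participants skew toward the low-rate high-risk group.)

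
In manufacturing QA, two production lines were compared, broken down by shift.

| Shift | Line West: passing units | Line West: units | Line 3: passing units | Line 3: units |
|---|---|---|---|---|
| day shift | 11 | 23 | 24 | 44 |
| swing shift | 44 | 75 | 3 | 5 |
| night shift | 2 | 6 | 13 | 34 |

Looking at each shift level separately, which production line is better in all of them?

Line 3

Day shift: Line West 11/23 = 47.8%, Line 3 24/44 = 54.5% → Line 3
Swing shift: Line West 44/75 = 58.7%, Line 3 3/5 = 60.0% → Line 3
Night shift: Line West 2/6 = 33.3%, Line 3 13/34 = 38.2% → Line 3
Line 3 has the higher rate in all 3 groups.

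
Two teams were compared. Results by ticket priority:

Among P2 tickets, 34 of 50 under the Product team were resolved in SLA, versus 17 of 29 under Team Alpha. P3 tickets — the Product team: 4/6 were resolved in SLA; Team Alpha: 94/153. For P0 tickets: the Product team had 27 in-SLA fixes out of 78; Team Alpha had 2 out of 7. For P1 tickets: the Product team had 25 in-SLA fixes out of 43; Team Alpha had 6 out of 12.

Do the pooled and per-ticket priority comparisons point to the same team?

P2: the Product team 34/50 = 68.0%, Team Alpha 17/29 = 58.6% → the Product team
P3: the Product team 4/6 = 66.7%, Team Alpha 94/153 = 61.4% → the Product team
P0: the Product team 27/78 = 34.6%, Team Alpha 2/7 = 28.6% → the Product team
P1: the Product team 25/43 = 58.1%, Team Alpha 6/12 = 50.0% → the Product team
Overall: the Product team 90/177 = 50.8%, Team Alpha 119/201 = 59.2% → Team Alpha
The Product team wins each ticket group but Team Alpha wins overall — the comparison reverses. The Product team's tickets skew toward P0, which has a lower base rate.

No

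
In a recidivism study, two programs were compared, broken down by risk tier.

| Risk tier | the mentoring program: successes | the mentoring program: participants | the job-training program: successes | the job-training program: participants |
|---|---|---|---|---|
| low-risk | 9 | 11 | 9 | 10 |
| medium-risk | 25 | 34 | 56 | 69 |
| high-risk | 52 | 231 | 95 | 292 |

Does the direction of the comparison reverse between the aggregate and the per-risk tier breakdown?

No

Low-risk: the mentoring program 9/11 = 81.8%, the job-training program 9/10 = 90.0% → the job-training program
Medium-risk: the mentoring program 25/34 = 73.5%, the job-training program 56/69 = 81.2% → the job-training program
High-risk: the mentoring program 52/231 = 22.5%, the job-training program 95/292 = 32.5% → the job-training program
Overall: the mentoring program 86/276 = 31.2%, the job-training program 160/371 = 43.1% → the job-training program
The job-training program wins overall and in every risk group — no reversal.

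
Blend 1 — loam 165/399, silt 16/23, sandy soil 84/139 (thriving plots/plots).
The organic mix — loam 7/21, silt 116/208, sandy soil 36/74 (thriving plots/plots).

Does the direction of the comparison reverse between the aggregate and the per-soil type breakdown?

Loam: Blend 1 165/399 = 41.4%, the organic mix 7/21 = 33.3% → Blend 1
Silt: Blend 1 16/23 = 69.6%, the organic mix 116/208 = 55.8% → Blend 1
Sandy soil: Blend 1 84/139 = 60.4%, the organic mix 36/74 = 48.6% → Blend 1
Overall: Blend 1 265/561 = 47.2%, the organic mix 159/303 = 52.5% → the organic mix
Blend 1 wins each soil group but the organic mix wins overall — the comparison reverses. Blend 1's plots skew toward loam, which has a lower base rate.

Yes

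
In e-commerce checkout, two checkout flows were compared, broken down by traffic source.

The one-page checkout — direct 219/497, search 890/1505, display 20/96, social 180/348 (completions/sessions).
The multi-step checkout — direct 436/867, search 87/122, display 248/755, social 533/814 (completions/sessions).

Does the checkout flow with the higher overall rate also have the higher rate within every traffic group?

Direct: the one-page checkout 219/497 = 44.1%, the multi-step checkout 436/867 = 50.3% → the multi-step checkout
Search: the one-page checkout 890/1505 = 59.1%, the multi-step checkout 87/122 = 71.3% → the multi-step checkout
Display: the one-page checkout 20/96 = 20.8%, the multi-step checkout 248/755 = 32.8% → the multi-step checkout
Social: the one-page checkout 180/348 = 51.7%, the multi-step checkout 533/814 = 65.5% → the multi-step checkout
Overall: the one-page checkout 1309/2446 = 53.5%, the multi-step checkout 1304/2558 = 51.0% → the one-page checkout
The multi-step checkout wins each traffic group but the one-page checkout wins overall — the comparison reverses. The multi-step checkout's sessions skew toward display, which has a lower base rate.

No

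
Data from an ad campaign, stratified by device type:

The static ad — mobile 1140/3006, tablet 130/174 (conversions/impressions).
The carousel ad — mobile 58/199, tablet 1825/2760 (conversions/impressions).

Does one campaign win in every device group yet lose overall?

Mobile: the static ad 1140/3006 = 37.9%, the carousel ad 58/199 = 29.1% → the static ad
Tablet: the static ad 130/174 = 74.7%, the carousel ad 1825/2760 = 66.1% → the static ad
Overall: the static ad 1270/3180 = 39.9%, the carousel ad 1883/2959 = 63.6% → the carousel ad
The static ad wins each device group but the carousel ad wins overall — the comparison reverses. The static ad's impressions skew toward mobile, which has a lower base rate.

Yes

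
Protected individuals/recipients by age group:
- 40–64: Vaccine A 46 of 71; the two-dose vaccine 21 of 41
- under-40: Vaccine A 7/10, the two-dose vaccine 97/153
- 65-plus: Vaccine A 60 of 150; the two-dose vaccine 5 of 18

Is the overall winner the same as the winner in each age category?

40–64: Vaccine A 46/71 = 64.8%, the two-dose vaccine 21/41 = 51.2% → Vaccine A
Under-40: Vaccine A 7/10 = 70.0%, the two-dose vaccine 97/153 = 63.4% → Vaccine A
65-plus: Vaccine A 60/150 = 40.0%, the two-dose vaccine 5/18 = 27.8% → Vaccine A
Overall: Vaccine A 113/231 = 48.9%, the two-dose vaccine 123/212 = 58.0% → the two-dose vaccine
Vaccine A wins each age group but the two-dose vaccine wins overall — the comparison reverses. Vaccine A's recipients skew toward 65-plus, which has a lower base rate.

No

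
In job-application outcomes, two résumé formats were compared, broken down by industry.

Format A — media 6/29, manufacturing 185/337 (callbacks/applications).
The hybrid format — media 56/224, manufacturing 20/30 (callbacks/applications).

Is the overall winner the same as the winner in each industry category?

Media: Format A 6/29 = 20.7%, the hybrid format 56/224 = 25.0% → the hybrid format
Manufacturing: Format A 185/337 = 54.9%, the hybrid format 20/30 = 66.7% → the hybrid format
Overall: Format A 191/366 = 52.2%, the hybrid format 76/254 = 29.9% → Format A
The hybrid format wins each industry group but Format A wins overall — the comparison reverses. The hybrid format's applications skew toward media, which has a lower base rate.

No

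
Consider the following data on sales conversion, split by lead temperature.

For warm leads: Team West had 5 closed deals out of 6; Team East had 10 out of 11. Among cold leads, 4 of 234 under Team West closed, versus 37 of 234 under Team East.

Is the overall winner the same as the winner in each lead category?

Yes

Warm: Team West 5/6 = 83.3%, Team East 10/11 = 90.9% → Team East
Cold: Team West 4/234 = 1.7%, Team East 37/234 = 15.8% → Team East
Overall: Team West 9/240 = 3.8%, Team East 47/245 = 19.2% → Team East
Team East wins overall and in every lead group — no reversal.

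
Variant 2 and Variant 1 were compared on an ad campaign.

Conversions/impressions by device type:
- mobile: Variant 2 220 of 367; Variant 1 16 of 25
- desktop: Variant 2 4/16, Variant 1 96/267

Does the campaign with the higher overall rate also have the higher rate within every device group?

No

Mobile: Variant 2 220/367 = 59.9%, Variant 1 16/25 = 64.0% → Variant 1
Desktop: Variant 2 4/16 = 25.0%, Variant 1 96/267 = 36.0% → Variant 1
Overall: Variant 2 224/383 = 58.5%, Variant 1 112/292 = 38.4% → Variant 2
Variant 1 wins each device group but Variant 2 wins overall — the comparison reverses. Variant 1's impressions skew toward desktop, which has a lower base rate.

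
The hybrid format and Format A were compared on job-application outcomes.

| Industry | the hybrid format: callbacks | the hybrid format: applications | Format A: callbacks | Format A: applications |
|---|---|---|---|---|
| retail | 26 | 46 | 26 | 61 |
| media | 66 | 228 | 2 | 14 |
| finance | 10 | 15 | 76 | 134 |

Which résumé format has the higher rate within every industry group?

Retail: the hybrid format 26/46 = 56.5%, Format A 26/61 = 42.6% → the hybrid format
Media: the hybrid format 66/228 = 28.9%, Format A 2/14 = 14.3% → the hybrid format
Finance: the hybrid format 10/15 = 66.7%, Format A 76/134 = 56.7% → the hybrid format
The hybrid format has the higher rate in all 3 groups.

the hybrid format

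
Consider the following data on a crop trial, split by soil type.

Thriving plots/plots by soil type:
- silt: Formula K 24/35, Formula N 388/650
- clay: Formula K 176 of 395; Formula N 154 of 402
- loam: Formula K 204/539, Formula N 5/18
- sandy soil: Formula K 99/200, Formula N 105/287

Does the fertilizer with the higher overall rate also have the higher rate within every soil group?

Silt: Formula K 24/35 = 68.6%, Formula N 388/650 = 59.7% → Formula K
Clay: Formula K 176/395 = 44.6%, Formula N 154/402 = 38.3% → Formula K
Loam: Formula K 204/539 = 37.8%, Formula N 5/18 = 27.8% → Formula K
Sandy soil: Formula K 99/200 = 49.5%, Formula N 105/287 = 36.6% → Formula K
Overall: Formula K 503/1169 = 43.0%, Formula N 652/1357 = 48.0% → Formula N
Formula K wins each soil group but Formula N wins overall — the comparison reverses. Formula K's plots skew toward loam, which has a lower base rate.

No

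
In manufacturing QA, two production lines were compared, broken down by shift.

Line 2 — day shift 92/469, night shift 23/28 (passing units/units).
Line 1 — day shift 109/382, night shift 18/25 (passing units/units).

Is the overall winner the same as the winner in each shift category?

No

Day shift: Line 2 92/469 = 19.6%, Line 1 109/382 = 28.5% → Line 1
Night shift: Line 2 23/28 = 82.1%, Line 1 18/25 = 72.0% → Line 2
Overall: Line 2 115/497 = 23.1%, Line 1 127/407 = 31.2% → Line 1
Neither sweeps: Line 2 wins 1 of 2 groups, Line 1 wins 1. Line 1 wins overall but not every group — no Simpson reversal.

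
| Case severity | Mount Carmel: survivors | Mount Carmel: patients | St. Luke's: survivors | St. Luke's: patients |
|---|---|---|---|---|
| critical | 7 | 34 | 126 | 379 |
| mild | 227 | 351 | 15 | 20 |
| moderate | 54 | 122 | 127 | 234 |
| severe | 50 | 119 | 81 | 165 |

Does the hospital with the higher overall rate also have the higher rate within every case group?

No

Critical: Mount Carmel 7/34 = 20.6%, St. Luke's 126/379 = 33.2% → St. Luke's
Mild: Mount Carmel 227/351 = 64.7%, St. Luke's 15/20 = 75.0% → St. Luke's
Moderate: Mount Carmel 54/122 = 44.3%, St. Luke's 127/234 = 54.3% → St. Luke's
Severe: Mount Carmel 50/119 = 42.0%, St. Luke's 81/165 = 49.1% → St. Luke's
Overall: Mount Carmel 338/626 = 54.0%, St. Luke's 349/798 = 43.7% → Mount Carmel
St. Luke's wins each case group but Mount Carmel wins overall — the comparison reverses. St. Luke's's patients skew toward critical, which has a lower base rate.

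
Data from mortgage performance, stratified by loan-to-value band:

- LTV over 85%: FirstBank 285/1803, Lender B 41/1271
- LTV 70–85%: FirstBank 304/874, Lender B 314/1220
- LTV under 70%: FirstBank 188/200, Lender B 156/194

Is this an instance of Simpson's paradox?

LTV over 85%: FirstBank 285/1803 = 15.8%, Lender B 41/1271 = 3.2% → FirstBank
LTV 70–85%: FirstBank 304/874 = 34.8%, Lender B 314/1220 = 25.7% → FirstBank
LTV under 70%: FirstBank 188/200 = 94.0%, Lender B 156/194 = 80.4% → FirstBank
Overall: FirstBank 777/2877 = 27.0%, Lender B 511/2685 = 19.0% → FirstBank
FirstBank wins overall and in every loan-to-value group — no reversal.

No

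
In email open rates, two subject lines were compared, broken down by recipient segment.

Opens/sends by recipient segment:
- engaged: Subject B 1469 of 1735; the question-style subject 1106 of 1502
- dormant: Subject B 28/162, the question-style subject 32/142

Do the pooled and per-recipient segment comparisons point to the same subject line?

No

Engaged: Subject B 1469/1735 = 84.7%, the question-style subject 1106/1502 = 73.6% → Subject B
Dormant: Subject B 28/162 = 17.3%, the question-style subject 32/142 = 22.5% → the question-style subject
Overall: Subject B 1497/1897 = 78.9%, the question-style subject 1138/1644 = 69.2% → Subject B
Neither sweeps: Subject B wins 1 of 2 groups, the question-style subject wins 1. Subject B wins overall but not every group — no Simpson reversal.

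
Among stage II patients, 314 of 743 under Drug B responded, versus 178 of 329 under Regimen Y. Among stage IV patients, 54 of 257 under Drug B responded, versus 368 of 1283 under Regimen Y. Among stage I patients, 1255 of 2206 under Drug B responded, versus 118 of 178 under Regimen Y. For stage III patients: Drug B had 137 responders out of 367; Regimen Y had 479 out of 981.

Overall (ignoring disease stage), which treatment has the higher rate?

Stage II: Drug B 314/743 = 42.3%, Regimen Y 178/329 = 54.1% → Regimen Y
Stage IV: Drug B 54/257 = 21.0%, Regimen Y 368/1283 = 28.7% → Regimen Y
Stage I: Drug B 1255/2206 = 56.9%, Regimen Y 118/178 = 66.3% → Regimen Y
Stage III: Drug B 137/367 = 37.3%, Regimen Y 479/981 = 48.8% → Regimen Y
Overall: Drug B 1760/3573 = 49.3%, Regimen Y 1143/2771 = 41.2% → Drug B
(Regimen Y wins every disease group but Drug B wins overall — Regimen Y's patients skew toward the low-rate stage IV group.)

Drug B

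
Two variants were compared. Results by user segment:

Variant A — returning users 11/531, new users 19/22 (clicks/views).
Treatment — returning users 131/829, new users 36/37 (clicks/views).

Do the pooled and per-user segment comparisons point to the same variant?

Yes

Returning users: Variant A 11/531 = 2.1%, Treatment 131/829 = 15.8% → Treatment
New users: Variant A 19/22 = 86.4%, Treatment 36/37 = 97.3% → Treatment
Overall: Variant A 30/553 = 5.4%, Treatment 167/866 = 19.3% → Treatment
Treatment wins overall and in every user group — no reversal.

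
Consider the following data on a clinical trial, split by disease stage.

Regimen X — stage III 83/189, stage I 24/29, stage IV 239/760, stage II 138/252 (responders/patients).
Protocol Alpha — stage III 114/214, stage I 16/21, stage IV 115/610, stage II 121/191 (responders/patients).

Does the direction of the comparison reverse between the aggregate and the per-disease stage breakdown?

No

Stage III: Regimen X 83/189 = 43.9%, Protocol Alpha 114/214 = 53.3% → Protocol Alpha
Stage I: Regimen X 24/29 = 82.8%, Protocol Alpha 16/21 = 76.2% → Regimen X
Stage IV: Regimen X 239/760 = 31.4%, Protocol Alpha 115/610 = 18.9% → Regimen X
Stage II: Regimen X 138/252 = 54.8%, Protocol Alpha 121/191 = 63.4% → Protocol Alpha
Overall: Regimen X 484/1230 = 39.3%, Protocol Alpha 366/1036 = 35.3% → Regimen X
Neither sweeps: Regimen X wins 2 of 4 groups, Protocol Alpha wins 2. Regimen X wins overall but not every group — no Simpson reversal.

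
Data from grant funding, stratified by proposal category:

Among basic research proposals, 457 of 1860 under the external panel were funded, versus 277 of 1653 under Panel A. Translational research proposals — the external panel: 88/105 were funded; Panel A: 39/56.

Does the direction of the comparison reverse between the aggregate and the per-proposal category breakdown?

Basic research: the external panel 457/1860 = 24.6%, Panel A 277/1653 = 16.8% → the external panel
Translational research: the external panel 88/105 = 83.8%, Panel A 39/56 = 69.6% → the external panel
Overall: the external panel 545/1965 = 27.7%, Panel A 316/1709 = 18.5% → the external panel
The external panel wins overall and in every proposal group — no reversal.

No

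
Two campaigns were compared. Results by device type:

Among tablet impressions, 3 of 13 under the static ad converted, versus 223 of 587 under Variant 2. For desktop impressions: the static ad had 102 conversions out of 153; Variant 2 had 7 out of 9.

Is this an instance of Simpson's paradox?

Yes

Tablet: the static ad 3/13 = 23.1%, Variant 2 223/587 = 38.0% → Variant 2
Desktop: the static ad 102/153 = 66.7%, Variant 2 7/9 = 77.8% → Variant 2
Overall: the static ad 105/166 = 63.3%, Variant 2 230/596 = 38.6% → the static ad
Variant 2 wins each device group but the static ad wins overall — the comparison reverses. Variant 2's impressions skew toward tablet, which has a lower base rate.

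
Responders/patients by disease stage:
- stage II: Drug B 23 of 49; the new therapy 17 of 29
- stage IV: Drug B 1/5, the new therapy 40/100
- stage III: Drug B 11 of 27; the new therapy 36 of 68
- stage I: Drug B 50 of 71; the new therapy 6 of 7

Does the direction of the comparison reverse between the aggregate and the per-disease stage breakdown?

Yes

Stage II: Drug B 23/49 = 46.9%, the new therapy 17/29 = 58.6% → the new therapy
Stage IV: Drug B 1/5 = 20.0%, the new therapy 40/100 = 40.0% → the new therapy
Stage III: Drug B 11/27 = 40.7%, the new therapy 36/68 = 52.9% → the new therapy
Stage I: Drug B 50/71 = 70.4%, the new therapy 6/7 = 85.7% → the new therapy
Overall: Drug B 85/152 = 55.9%, the new therapy 99/204 = 48.5% → Drug B
The new therapy wins each disease group but Drug B wins overall — the comparison reverses. The new therapy's patients skew toward stage IV, which has a lower base rate.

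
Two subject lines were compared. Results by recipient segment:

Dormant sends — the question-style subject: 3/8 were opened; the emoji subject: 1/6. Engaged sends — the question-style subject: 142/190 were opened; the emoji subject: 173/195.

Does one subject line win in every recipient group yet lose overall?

No

Dormant: the question-style subject 3/8 = 37.5%, the emoji subject 1/6 = 16.7% → the question-style subject
Engaged: the question-style subject 142/190 = 74.7%, the emoji subject 173/195 = 88.7% → the emoji subject
Overall: the question-style subject 145/198 = 73.2%, the emoji subject 174/201 = 86.6% → the emoji subject
Neither sweeps: the question-style subject wins 1 of 2 groups, the emoji subject wins 1. The emoji subject wins overall but not every group — no Simpson reversal.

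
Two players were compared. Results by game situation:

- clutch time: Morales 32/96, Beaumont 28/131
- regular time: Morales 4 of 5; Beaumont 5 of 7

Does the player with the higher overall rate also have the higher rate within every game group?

Clutch time: Morales 32/96 = 33.3%, Beaumont 28/131 = 21.4% → Morales
Regular time: Morales 4/5 = 80.0%, Beaumont 5/7 = 71.4% → Morales
Overall: Morales 36/101 = 35.6%, Beaumont 33/138 = 23.9% → Morales
Morales wins overall and in every game group — no reversal.

Yes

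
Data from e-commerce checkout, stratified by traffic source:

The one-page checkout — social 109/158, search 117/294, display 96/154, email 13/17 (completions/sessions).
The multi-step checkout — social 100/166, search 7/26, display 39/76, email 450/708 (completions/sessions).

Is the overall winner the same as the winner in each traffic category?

No

Social: the one-page checkout 109/158 = 69.0%, the multi-step checkout 100/166 = 60.2% → the one-page checkout
Search: the one-page checkout 117/294 = 39.8%, the multi-step checkout 7/26 = 26.9% → the one-page checkout
Display: the one-page checkout 96/154 = 62.3%, the multi-step checkout 39/76 = 51.3% → the one-page checkout
Email: the one-page checkout 13/17 = 76.5%, the multi-step checkout 450/708 = 63.6% → the one-page checkout
Overall: the one-page checkout 335/623 = 53.8%, the multi-step checkout 596/976 = 61.1% → the multi-step checkout
The one-page checkout wins each traffic group but the multi-step checkout wins overall — the comparison reverses. The one-page checkout's sessions skew toward search, which has a lower base rate.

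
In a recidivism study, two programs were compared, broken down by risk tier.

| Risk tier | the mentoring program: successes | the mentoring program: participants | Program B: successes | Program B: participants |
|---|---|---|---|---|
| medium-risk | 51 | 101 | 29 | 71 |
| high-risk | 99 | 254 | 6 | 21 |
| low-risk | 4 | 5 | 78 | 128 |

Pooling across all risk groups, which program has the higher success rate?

Program B

Medium-risk: the mentoring program 51/101 = 50.5%, Program B 29/71 = 40.8% → the mentoring program
High-risk: the mentoring program 99/254 = 39.0%, Program B 6/21 = 28.6% → the mentoring program
Low-risk: the mentoring program 4/5 = 80.0%, Program B 78/128 = 60.9% → the mentoring program
Overall: the mentoring program 154/360 = 42.8%, Program B 113/220 = 51.4% → Program B
(The mentoring program wins every risk group but Program B wins overall — the mentoring program's participants skew toward the low-rate high-risk group.)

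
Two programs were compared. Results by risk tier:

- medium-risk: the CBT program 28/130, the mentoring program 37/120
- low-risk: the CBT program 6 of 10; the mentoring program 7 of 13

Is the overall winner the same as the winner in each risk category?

Medium-risk: the CBT program 28/130 = 21.5%, the mentoring program 37/120 = 30.8% → the mentoring program
Low-risk: the CBT program 6/10 = 60.0%, the mentoring program 7/13 = 53.8% → the CBT program
Overall: the CBT program 34/140 = 24.3%, the mentoring program 44/133 = 33.1% → the mentoring program
Neither sweeps: the CBT program wins 1 of 2 groups, the mentoring program wins 1. The mentoring program wins overall but not every group — no Simpson reversal.

No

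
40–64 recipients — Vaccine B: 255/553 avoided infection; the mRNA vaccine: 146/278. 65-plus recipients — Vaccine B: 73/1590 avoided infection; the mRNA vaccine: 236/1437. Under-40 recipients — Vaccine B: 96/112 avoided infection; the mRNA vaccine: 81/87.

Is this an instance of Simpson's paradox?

40–64: Vaccine B 255/553 = 46.1%, the mRNA vaccine 146/278 = 52.5% → the mRNA vaccine
65-plus: Vaccine B 73/1590 = 4.6%, the mRNA vaccine 236/1437 = 16.4% → the mRNA vaccine
Under-40: Vaccine B 96/112 = 85.7%, the mRNA vaccine 81/87 = 93.1% → the mRNA vaccine
Overall: Vaccine B 424/2255 = 18.8%, the mRNA vaccine 463/1802 = 25.7% → the mRNA vaccine
The mRNA vaccine wins overall and in every age group — no reversal.

No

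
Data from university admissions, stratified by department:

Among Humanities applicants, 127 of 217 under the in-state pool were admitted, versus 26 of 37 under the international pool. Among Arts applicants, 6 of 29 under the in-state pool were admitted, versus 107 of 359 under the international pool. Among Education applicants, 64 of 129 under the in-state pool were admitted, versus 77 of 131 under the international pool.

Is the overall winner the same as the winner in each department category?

Humanities: the in-state pool 127/217 = 58.5%, the international pool 26/37 = 70.3% → the international pool
Arts: the in-state pool 6/29 = 20.7%, the international pool 107/359 = 29.8% → the international pool
Education: the in-state pool 64/129 = 49.6%, the international pool 77/131 = 58.8% → the international pool
Overall: the in-state pool 197/375 = 52.5%, the international pool 210/527 = 39.8% → the in-state pool
The international pool wins each department group but the in-state pool wins overall — the comparison reverses. The international pool's applicants skew toward Arts, which has a lower base rate.

No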